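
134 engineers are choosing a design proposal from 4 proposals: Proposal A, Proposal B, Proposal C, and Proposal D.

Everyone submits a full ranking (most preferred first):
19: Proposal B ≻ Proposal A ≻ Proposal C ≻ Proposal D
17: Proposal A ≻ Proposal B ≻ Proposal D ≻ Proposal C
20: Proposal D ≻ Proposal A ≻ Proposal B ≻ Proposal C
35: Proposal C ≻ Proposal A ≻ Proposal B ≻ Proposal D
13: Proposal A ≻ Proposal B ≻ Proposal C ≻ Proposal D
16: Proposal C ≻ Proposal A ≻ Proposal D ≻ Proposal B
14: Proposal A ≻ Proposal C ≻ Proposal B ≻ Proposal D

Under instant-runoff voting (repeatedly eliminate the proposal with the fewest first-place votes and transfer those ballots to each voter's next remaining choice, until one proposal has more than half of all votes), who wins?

Round 1: Proposal A 44, Proposal B 19, Proposal C 51, Proposal D 20. Proposal B eliminated.
Round 2: Proposal A 63, Proposal C 51, Proposal D 20. Proposal D eliminated.
Round 3: Proposal A 83, Proposal C 51. Proposal A has a majority (≥68).

Proposal A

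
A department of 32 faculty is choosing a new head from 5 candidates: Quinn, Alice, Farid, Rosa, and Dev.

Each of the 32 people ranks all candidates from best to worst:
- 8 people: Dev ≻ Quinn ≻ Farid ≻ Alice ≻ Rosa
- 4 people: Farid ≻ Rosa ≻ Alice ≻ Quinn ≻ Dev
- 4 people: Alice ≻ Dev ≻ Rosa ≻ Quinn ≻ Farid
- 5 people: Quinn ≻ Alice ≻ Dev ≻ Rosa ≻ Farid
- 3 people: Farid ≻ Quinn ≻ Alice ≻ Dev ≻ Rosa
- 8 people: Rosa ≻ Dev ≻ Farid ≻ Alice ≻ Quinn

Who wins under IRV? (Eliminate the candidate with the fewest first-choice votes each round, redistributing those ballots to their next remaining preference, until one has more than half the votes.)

Round 1: Quinn 5, Alice 4, Farid 7, Rosa 8, Dev 8. Alice eliminated.
Round 2: Quinn 5, Farid 7, Rosa 8, Dev 12. Quinn eliminated.
Round 3: Farid 7, Rosa 8, Dev 17. Dev has a majority (≥17).

Dev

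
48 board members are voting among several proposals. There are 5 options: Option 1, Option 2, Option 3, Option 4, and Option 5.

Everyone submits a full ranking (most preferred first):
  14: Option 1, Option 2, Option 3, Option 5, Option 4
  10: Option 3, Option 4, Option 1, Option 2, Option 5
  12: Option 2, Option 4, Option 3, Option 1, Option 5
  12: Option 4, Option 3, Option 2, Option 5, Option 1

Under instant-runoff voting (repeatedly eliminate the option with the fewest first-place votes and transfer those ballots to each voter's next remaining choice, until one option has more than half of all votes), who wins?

Round 1: Option 1 14, Option 2 12, Option 3 10, Option 4 12, Option 5 0. Option 5 eliminated.
Round 2: Option 1 14, Option 2 12, Option 3 10, Option 4 12. Option 3 eliminated.
Round 3: Option 1 14, Option 2 12, Option 4 22. Option 2 eliminated.
Round 4: Option 1 14, Option 4 34. Option 4 has a majority (≥25).

Option 4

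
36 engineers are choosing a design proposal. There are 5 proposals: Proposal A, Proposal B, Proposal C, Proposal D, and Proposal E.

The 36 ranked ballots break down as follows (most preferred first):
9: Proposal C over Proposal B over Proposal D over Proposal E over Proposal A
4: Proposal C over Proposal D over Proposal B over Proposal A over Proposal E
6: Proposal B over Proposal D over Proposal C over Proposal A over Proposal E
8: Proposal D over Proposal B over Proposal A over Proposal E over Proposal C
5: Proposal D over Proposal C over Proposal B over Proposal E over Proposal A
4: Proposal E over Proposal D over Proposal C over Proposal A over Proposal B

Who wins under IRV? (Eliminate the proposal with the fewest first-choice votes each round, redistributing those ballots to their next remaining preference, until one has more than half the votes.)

Round 1: Proposal A 0, Proposal B 6, Proposal C 13, Proposal D 13, Proposal E 4. Proposal A eliminated.
Round 2: Proposal B 6, Proposal C 13, Proposal D 13, Proposal E 4. Proposal E eliminated.
Round 3: Proposal B 6, Proposal C 13, Proposal D 17. Proposal B eliminated.
Round 4: Proposal C 13, Proposal D 23. Proposal D has a majority (≥19).

Proposal D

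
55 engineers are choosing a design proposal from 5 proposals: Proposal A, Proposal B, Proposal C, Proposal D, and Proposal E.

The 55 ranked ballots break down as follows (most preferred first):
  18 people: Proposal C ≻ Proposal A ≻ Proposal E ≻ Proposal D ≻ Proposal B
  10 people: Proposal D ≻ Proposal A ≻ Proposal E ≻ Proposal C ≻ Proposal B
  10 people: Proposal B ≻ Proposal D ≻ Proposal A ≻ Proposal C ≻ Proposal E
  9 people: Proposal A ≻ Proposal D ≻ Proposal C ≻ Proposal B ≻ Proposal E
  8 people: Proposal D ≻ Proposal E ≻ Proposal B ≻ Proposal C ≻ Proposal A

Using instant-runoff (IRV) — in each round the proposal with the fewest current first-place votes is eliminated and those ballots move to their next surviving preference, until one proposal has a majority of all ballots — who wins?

Proposal D

Round 1: Proposal A 9, Proposal B 10, Proposal C 18, Proposal D 18, Proposal E 0. Proposal E eliminated.
Round 2: Proposal A 9, Proposal B 10, Proposal C 18, Proposal D 18. Proposal A eliminated.
Round 3: Proposal B 10, Proposal C 18, Proposal D 27. Proposal B eliminated.
Round 4: Proposal C 18, Proposal D 37. Proposal D has a majority (≥28).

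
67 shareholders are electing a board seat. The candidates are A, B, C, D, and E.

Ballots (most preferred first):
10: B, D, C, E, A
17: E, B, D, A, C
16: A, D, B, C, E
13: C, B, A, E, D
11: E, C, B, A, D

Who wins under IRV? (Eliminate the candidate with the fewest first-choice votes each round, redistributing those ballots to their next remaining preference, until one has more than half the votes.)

C

Round 1: A 16, B 10, C 13, D 0, E 28. D eliminated.
Round 2: A 16, B 10, C 13, E 28. B eliminated.
Round 3: A 16, C 23, E 28. A eliminated.
Round 4: C 39, E 28. C has a majority (≥34).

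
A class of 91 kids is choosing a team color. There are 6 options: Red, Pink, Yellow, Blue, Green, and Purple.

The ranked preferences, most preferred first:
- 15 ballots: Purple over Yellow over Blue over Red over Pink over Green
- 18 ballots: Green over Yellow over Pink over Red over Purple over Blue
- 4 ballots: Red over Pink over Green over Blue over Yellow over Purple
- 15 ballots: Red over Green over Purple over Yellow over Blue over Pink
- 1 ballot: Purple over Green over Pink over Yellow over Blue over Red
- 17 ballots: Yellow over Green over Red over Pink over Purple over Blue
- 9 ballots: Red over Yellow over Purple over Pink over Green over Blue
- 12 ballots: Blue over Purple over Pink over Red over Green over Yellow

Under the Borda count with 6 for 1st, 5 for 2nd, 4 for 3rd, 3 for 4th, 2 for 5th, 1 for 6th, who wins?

Red: 15×3 + 18×3 + 4×6 + 15×6 + 1×1 + 17×4 + 9×6 + 12×3 = 372
Pink: 15×2 + 18×4 + 4×5 + 15×1 + 1×4 + 17×3 + 9×3 + 12×4 = 267
Yellow: 15×5 + 18×5 + 4×2 + 15×3 + 1×3 + 17×6 + 9×5 + 12×1 = 380
Blue: 15×4 + 18×1 + 4×3 + 15×2 + 1×2 + 17×1 + 9×1 + 12×6 = 220
Green: 15×1 + 18×6 + 4×4 + 15×5 + 1×5 + 17×5 + 9×2 + 12×2 = 346
Purple: 15×6 + 18×2 + 4×1 + 15×4 + 1×6 + 17×2 + 9×4 + 12×5 = 326

Yellow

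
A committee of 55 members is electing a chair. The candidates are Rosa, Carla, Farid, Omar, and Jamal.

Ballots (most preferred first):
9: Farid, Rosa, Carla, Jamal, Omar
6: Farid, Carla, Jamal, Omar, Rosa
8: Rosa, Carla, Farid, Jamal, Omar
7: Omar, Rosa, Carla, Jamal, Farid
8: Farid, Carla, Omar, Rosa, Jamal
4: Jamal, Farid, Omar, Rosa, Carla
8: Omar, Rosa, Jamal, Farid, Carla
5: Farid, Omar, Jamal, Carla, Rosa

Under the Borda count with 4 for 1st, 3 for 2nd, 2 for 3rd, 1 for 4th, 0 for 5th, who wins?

Farid

Rosa: 9×3 + 6×0 + 8×4 + 7×3 + 8×1 + 4×1 + 8×3 + 5×0 = 116
Carla: 9×2 + 6×3 + 8×3 + 7×2 + 8×3 + 4×0 + 8×0 + 5×1 = 103
Farid: 9×4 + 6×4 + 8×2 + 7×0 + 8×4 + 4×3 + 8×1 + 5×4 = 148
Omar: 9×0 + 6×1 + 8×0 + 7×4 + 8×2 + 4×2 + 8×4 + 5×3 = 105
Jamal: 9×1 + 6×2 + 8×1 + 7×1 + 8×0 + 4×4 + 8×2 + 5×2 = 78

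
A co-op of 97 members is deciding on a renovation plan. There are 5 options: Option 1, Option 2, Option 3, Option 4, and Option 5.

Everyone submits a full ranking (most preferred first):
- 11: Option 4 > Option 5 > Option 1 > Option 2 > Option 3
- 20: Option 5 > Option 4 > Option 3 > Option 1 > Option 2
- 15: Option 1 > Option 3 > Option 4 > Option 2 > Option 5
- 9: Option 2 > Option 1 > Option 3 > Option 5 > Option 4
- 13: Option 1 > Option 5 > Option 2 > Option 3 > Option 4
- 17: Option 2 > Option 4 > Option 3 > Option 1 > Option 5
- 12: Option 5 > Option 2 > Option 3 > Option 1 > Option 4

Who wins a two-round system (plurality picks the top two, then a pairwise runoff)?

Round 1 first-place votes: Option 1 28, Option 2 26, Option 3 0, Option 4 11, Option 5 32. Option 5 and Option 1 advance.
Runoff: Option 5 is ranked above Option 1 on 43 ballots, Option 1 above Option 5 on 54.

Option 1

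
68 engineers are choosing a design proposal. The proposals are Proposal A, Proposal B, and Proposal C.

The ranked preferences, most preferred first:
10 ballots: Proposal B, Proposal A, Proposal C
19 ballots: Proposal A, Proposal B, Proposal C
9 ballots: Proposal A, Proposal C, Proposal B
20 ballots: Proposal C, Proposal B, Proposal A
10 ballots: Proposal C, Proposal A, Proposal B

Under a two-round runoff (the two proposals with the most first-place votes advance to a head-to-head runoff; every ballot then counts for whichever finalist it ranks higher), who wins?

Round 1 first-place votes: Proposal A 28, Proposal B 10, Proposal C 30. Proposal C and Proposal A advance.
Runoff: Proposal C is ranked above Proposal A on 30 ballots, Proposal A above Proposal C on 38.

Proposal A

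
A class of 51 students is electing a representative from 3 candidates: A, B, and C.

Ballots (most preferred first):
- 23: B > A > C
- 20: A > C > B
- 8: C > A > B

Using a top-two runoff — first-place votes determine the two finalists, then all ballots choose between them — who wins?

A

Round 1 first-place votes: A 20, B 23, C 8. B and A advance.
Runoff: B is ranked above A on 23 ballots, A above B on 28.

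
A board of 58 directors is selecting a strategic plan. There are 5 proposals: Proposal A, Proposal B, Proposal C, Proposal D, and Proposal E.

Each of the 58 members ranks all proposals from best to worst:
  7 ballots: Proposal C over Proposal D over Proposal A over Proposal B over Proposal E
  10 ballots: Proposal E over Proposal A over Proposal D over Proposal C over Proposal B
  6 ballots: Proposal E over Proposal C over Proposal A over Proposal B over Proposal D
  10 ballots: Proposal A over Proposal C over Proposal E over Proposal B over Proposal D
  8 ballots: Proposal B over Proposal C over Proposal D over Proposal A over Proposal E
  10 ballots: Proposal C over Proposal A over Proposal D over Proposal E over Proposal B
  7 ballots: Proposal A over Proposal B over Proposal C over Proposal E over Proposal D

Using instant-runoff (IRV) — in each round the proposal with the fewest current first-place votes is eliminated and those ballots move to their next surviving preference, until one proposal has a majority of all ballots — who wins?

Proposal C

Round 1: Proposal A 17, Proposal B 8, Proposal C 17, Proposal D 0, Proposal E 16. Proposal D eliminated.
Round 2: Proposal A 17, Proposal B 8, Proposal C 17, Proposal E 16. Proposal B eliminated.
Round 3: Proposal A 17, Proposal C 25, Proposal E 16. Proposal E eliminated.
Round 4: Proposal A 27, Proposal C 31. Proposal C has a majority (≥30).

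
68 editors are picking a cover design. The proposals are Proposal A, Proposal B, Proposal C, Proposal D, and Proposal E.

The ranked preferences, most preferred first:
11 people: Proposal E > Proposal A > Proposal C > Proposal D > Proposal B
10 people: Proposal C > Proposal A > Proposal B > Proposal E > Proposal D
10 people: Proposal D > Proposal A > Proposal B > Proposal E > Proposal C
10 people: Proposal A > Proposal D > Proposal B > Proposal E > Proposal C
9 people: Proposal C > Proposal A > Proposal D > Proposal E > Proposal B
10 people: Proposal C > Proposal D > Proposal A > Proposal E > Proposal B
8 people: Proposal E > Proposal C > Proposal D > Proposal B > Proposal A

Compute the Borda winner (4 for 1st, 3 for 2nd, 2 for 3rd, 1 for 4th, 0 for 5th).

Proposal A: 11×3 + 10×3 + 10×3 + 10×4 + 9×3 + 10×2 + 8×0 = 180
Proposal B: 11×0 + 10×2 + 10×2 + 10×2 + 9×0 + 10×0 + 8×1 = 68
Proposal C: 11×2 + 10×4 + 10×0 + 10×0 + 9×4 + 10×4 + 8×3 = 162
Proposal D: 11×1 + 10×0 + 10×4 + 10×3 + 9×2 + 10×3 + 8×2 = 145
Proposal E: 11×4 + 10×1 + 10×1 + 10×1 + 9×1 + 10×1 + 8×4 = 125

Proposal A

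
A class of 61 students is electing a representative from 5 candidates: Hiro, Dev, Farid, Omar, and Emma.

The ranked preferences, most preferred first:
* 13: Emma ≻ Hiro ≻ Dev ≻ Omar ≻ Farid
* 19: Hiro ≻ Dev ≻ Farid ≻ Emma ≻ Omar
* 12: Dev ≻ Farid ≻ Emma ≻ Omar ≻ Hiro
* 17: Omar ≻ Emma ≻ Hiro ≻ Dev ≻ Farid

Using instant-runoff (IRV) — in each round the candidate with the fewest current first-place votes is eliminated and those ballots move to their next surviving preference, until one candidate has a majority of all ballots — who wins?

Emma

Round 1: Hiro 19, Dev 12, Farid 0, Omar 17, Emma 13. Farid eliminated.
Round 2: Hiro 19, Dev 12, Omar 17, Emma 13. Dev eliminated.
Round 3: Hiro 19, Omar 17, Emma 25. Omar eliminated.
Round 4: Hiro 19, Emma 42. Emma has a majority (≥31).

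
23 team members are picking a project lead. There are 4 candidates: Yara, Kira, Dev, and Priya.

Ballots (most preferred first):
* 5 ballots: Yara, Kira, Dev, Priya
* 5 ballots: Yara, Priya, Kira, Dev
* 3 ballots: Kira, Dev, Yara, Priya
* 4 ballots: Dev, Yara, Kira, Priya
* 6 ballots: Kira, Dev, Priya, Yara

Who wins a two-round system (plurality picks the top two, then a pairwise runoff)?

Yara

Round 1 first-place votes: Yara 10, Kira 9, Dev 4, Priya 0. Yara and Kira advance.
Runoff: Yara is ranked above Kira on 14 ballots, Kira above Yara on 9.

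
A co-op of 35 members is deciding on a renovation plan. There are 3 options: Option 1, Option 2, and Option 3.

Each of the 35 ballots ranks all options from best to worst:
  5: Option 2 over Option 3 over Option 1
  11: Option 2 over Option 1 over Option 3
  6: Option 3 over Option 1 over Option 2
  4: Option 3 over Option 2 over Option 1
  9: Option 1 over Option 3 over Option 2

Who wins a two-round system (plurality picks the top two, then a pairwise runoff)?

Round 1 first-place votes: Option 1 9, Option 2 16, Option 3 10. Option 2 and Option 3 advance.
Runoff: Option 2 is ranked above Option 3 on 16 ballots, Option 3 above Option 2 on 19.

Option 3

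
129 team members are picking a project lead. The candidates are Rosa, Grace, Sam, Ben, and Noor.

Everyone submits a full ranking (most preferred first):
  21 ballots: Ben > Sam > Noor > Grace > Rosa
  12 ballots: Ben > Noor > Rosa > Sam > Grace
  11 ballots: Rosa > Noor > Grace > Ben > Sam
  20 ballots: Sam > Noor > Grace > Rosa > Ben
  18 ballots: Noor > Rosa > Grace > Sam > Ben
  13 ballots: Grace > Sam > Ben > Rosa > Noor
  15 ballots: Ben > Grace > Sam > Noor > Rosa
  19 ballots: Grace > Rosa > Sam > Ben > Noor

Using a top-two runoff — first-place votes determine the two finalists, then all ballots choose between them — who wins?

Grace

Round 1 first-place votes: Rosa 11, Grace 32, Sam 20, Ben 48, Noor 18. Ben and Grace advance.
Runoff: Ben is ranked above Grace on 48 ballots, Grace above Ben on 81.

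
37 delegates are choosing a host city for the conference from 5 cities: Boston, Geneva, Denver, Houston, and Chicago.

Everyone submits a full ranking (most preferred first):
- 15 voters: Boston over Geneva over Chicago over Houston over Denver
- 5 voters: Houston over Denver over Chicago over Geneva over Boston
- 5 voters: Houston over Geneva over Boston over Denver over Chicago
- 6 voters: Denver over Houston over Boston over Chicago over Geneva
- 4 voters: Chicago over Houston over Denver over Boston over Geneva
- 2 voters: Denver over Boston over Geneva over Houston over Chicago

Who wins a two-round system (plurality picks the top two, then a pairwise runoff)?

Houston

Round 1 first-place votes: Boston 15, Geneva 0, Denver 8, Houston 10, Chicago 4. Boston and Houston advance.
Runoff: Boston is ranked above Houston on 17 ballots, Houston above Boston on 20.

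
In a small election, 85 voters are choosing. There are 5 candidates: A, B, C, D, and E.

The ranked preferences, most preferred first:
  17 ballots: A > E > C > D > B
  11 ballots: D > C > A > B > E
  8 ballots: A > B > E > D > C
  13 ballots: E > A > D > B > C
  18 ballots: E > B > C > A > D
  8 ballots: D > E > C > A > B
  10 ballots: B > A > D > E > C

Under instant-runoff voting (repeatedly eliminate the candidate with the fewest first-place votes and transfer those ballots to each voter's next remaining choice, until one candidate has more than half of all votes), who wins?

A

Round 1: A 25, B 10, C 0, D 19, E 31. C eliminated.
Round 2: A 25, B 10, D 19, E 31. B eliminated.
Round 3: A 35, D 19, E 31. D eliminated.
Round 4: A 46, E 39. A has a majority (≥43).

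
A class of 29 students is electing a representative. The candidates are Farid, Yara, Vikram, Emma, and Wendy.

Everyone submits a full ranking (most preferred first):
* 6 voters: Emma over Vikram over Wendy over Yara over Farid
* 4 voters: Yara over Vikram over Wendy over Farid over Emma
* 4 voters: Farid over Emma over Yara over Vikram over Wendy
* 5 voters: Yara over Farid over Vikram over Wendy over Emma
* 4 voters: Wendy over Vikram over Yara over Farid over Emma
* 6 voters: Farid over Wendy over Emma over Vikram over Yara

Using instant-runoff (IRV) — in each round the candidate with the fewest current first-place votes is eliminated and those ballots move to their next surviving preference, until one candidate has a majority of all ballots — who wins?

Yara

Round 1: Farid 10, Yara 9, Vikram 0, Emma 6, Wendy 4. Vikram eliminated.
Round 2: Farid 10, Yara 9, Emma 6, Wendy 4. Wendy eliminated.
Round 3: Farid 10, Yara 13, Emma 6. Emma eliminated.
Round 4: Farid 10, Yara 19. Yara has a majority (≥15).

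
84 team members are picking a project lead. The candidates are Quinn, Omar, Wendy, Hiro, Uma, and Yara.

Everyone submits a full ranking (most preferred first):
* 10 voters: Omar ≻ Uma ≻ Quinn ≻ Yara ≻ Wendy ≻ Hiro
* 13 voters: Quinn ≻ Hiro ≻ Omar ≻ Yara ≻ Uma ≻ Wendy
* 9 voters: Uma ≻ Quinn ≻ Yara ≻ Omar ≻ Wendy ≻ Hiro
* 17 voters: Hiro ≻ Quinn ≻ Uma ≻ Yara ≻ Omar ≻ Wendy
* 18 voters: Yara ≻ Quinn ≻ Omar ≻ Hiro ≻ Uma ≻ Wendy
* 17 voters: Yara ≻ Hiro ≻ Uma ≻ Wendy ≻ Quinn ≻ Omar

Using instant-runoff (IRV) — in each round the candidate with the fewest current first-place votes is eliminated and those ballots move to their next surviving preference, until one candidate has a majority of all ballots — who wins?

Quinn

Round 1: Quinn 13, Omar 10, Wendy 0, Hiro 17, Uma 9, Yara 35. Wendy eliminated.
Round 2: Quinn 13, Omar 10, Hiro 17, Uma 9, Yara 35. Uma eliminated.
Round 3: Quinn 22, Omar 10, Hiro 17, Yara 35. Omar eliminated.
Round 4: Quinn 32, Hiro 17, Yara 35. Hiro eliminated.
Round 5: Quinn 49, Yara 35. Quinn has a majority (≥43).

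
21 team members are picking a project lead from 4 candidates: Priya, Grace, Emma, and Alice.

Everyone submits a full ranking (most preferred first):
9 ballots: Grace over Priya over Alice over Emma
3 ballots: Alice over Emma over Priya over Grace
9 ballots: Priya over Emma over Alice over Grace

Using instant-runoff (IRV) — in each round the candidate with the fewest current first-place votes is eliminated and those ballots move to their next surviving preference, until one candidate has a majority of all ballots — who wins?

Priya

Round 1: Priya 9, Grace 9, Emma 0, Alice 3. Emma eliminated.
Round 2: Priya 9, Grace 9, Alice 3. Alice eliminated.
Round 3: Priya 12, Grace 9. Priya has a majority (≥11).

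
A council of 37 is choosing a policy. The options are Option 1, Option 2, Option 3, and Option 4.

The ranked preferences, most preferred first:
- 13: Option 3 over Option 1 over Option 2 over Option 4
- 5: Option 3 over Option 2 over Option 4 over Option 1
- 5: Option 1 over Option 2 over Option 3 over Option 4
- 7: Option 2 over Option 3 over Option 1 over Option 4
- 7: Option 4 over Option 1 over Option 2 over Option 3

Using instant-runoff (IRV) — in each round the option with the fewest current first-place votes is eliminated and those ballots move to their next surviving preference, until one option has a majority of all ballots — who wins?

Round 1: Option 1 5, Option 2 7, Option 3 18, Option 4 7. Option 1 eliminated.
Round 2: Option 2 12, Option 3 18, Option 4 7. Option 4 eliminated.
Round 3: Option 2 19, Option 3 18. Option 2 has a majority (≥19).

Option 2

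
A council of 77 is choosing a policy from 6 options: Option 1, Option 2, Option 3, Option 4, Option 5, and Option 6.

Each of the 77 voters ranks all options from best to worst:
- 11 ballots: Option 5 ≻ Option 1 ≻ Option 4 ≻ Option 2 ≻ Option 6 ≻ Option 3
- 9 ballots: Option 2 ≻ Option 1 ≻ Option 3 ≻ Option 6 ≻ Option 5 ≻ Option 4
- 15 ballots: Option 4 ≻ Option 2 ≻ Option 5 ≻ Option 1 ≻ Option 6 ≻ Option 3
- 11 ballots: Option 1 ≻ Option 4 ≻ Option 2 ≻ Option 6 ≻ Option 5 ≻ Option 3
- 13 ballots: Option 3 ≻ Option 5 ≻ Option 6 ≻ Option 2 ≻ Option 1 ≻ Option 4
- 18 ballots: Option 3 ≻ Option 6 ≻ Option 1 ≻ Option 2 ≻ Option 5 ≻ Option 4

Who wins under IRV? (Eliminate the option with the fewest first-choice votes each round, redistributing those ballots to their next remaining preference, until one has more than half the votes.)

Round 1: Option 1 11, Option 2 9, Option 3 31, Option 4 15, Option 5 11, Option 6 0. Option 6 eliminated.
Round 2: Option 1 11, Option 2 9, Option 3 31, Option 4 15, Option 5 11. Option 2 eliminated.
Round 3: Option 1 20, Option 3 31, Option 4 15, Option 5 11. Option 5 eliminated.
Round 4: Option 1 31, Option 3 31, Option 4 15. Option 4 eliminated.
Round 5: Option 1 46, Option 3 31. Option 1 has a majority (≥39).

Option 1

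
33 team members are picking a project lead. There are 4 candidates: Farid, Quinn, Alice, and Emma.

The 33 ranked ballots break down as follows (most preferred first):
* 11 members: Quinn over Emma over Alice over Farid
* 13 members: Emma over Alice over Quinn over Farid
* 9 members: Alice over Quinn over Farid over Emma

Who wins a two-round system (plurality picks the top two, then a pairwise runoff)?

Round 1 first-place votes: Farid 0, Quinn 11, Alice 9, Emma 13. Emma and Quinn advance.
Runoff: Emma is ranked above Quinn on 13 ballots, Quinn above Emma on 20.

Quinn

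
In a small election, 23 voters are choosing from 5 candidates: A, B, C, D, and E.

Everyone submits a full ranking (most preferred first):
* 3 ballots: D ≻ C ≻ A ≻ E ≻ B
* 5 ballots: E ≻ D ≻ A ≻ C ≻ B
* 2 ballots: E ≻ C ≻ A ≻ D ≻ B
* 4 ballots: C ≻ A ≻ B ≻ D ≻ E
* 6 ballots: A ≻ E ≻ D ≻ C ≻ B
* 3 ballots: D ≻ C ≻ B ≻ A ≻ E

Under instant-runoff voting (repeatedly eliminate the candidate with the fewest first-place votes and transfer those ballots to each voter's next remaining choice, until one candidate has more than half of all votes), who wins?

A

Round 1: A 6, B 0, C 4, D 6, E 7. B eliminated.
Round 2: A 6, C 4, D 6, E 7. C eliminated.
Round 3: A 10, D 6, E 7. D eliminated.
Round 4: A 16, E 7. A has a majority (≥12).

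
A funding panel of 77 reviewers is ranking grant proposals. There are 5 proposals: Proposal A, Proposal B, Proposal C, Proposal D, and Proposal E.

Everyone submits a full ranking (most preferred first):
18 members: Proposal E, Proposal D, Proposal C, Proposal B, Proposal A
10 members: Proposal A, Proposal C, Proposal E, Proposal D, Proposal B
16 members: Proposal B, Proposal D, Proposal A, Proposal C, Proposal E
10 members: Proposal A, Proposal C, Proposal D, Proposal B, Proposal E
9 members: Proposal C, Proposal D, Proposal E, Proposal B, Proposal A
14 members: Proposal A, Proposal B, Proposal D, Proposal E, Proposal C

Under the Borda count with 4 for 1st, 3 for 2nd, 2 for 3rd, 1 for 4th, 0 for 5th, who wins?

Proposal A: 18×0 + 10×4 + 16×2 + 10×4 + 9×0 + 14×4 = 168
Proposal B: 18×1 + 10×0 + 16×4 + 10×1 + 9×1 + 14×3 = 143
Proposal C: 18×2 + 10×3 + 16×1 + 10×3 + 9×4 + 14×0 = 148
Proposal D: 18×3 + 10×1 + 16×3 + 10×2 + 9×3 + 14×2 = 187
Proposal E: 18×4 + 10×2 + 16×0 + 10×0 + 9×2 + 14×1 = 124

Proposal D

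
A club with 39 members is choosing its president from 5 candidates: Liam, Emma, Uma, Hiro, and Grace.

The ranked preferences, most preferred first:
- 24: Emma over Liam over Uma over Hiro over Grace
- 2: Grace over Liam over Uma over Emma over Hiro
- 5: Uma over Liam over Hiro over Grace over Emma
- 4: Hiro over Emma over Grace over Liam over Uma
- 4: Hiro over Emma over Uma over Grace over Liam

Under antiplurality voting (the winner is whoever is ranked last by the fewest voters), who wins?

Hiro

Last-place votes: Liam 4, Emma 5, Uma 4, Hiro 2, Grace 24.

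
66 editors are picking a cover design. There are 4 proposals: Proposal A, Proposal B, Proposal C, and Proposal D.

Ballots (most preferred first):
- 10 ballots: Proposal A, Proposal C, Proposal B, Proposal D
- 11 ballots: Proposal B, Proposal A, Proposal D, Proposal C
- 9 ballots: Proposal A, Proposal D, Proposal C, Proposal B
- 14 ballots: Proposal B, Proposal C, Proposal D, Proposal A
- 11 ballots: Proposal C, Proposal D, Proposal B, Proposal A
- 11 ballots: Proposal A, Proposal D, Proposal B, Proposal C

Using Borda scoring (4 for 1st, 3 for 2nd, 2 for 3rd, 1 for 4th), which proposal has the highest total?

Proposal A

Proposal A: 10×4 + 11×3 + 9×4 + 14×1 + 11×1 + 11×4 = 178
Proposal B: 10×2 + 11×4 + 9×1 + 14×4 + 11×2 + 11×2 = 173
Proposal C: 10×3 + 11×1 + 9×2 + 14×3 + 11×4 + 11×1 = 156
Proposal D: 10×1 + 11×2 + 9×3 + 14×2 + 11×3 + 11×3 = 153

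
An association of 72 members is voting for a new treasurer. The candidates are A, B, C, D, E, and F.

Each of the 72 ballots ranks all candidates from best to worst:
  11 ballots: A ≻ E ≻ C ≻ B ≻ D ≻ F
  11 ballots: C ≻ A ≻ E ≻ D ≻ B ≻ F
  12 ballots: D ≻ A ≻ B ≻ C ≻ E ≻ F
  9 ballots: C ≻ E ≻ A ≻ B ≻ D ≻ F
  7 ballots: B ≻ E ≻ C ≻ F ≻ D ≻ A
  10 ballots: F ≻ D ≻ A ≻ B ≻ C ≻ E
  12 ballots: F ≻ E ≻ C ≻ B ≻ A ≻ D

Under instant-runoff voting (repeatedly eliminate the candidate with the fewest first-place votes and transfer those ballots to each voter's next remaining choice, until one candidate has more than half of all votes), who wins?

C

Round 1: A 11, B 7, C 20, D 12, E 0, F 22. E eliminated.
Round 2: A 11, B 7, C 20, D 12, F 22. B eliminated.
Round 3: A 11, C 27, D 12, F 22. A eliminated.
Round 4: C 38, D 12, F 22. C has a majority (≥37).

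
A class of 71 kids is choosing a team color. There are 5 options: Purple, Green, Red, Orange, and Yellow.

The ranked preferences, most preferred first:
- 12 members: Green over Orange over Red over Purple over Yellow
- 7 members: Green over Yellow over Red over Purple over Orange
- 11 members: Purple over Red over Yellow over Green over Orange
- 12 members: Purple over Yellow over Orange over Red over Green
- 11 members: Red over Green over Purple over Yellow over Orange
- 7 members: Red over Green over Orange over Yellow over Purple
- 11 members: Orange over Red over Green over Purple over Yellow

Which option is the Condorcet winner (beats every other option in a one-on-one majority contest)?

Red vs Purple: 48–23
Red vs Green: 52–19
Red vs Orange: 36–35
Red vs Yellow: 52–19
Red beats every other option.

Red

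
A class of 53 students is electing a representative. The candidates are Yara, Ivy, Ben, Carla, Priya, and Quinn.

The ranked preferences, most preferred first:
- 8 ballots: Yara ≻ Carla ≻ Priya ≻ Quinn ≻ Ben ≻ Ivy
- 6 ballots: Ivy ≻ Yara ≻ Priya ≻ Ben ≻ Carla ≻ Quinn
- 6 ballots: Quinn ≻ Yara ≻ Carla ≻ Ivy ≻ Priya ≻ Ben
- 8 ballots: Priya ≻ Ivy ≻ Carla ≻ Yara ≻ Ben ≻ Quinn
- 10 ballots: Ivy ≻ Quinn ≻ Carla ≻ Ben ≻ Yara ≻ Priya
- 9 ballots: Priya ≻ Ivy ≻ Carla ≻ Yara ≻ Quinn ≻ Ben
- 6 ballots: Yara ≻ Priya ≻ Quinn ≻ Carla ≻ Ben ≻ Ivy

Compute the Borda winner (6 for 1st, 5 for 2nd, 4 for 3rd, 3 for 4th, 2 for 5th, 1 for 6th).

Yara: 8×6 + 6×5 + 6×5 + 8×3 + 10×2 + 9×3 + 6×6 = 215
Ivy: 8×1 + 6×6 + 6×3 + 8×5 + 10×6 + 9×5 + 6×1 = 213
Ben: 8×2 + 6×3 + 6×1 + 8×2 + 10×3 + 9×1 + 6×2 = 107
Carla: 8×5 + 6×2 + 6×4 + 8×4 + 10×4 + 9×4 + 6×3 = 202
Priya: 8×4 + 6×4 + 6×2 + 8×6 + 10×1 + 9×6 + 6×5 = 210
Quinn: 8×3 + 6×1 + 6×6 + 8×1 + 10×5 + 9×2 + 6×4 = 166

Yara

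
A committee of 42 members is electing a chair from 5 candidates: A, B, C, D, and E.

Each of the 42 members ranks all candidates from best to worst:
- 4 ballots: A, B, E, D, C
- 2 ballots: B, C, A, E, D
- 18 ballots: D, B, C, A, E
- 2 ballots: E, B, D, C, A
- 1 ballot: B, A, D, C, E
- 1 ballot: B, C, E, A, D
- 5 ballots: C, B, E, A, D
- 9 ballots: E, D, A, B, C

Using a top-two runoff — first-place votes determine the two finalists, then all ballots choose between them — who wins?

E

Round 1 first-place votes: A 4, B 4, C 5, D 18, E 11. D and E advance.
Runoff: D is ranked above E on 19 ballots, E above D on 23.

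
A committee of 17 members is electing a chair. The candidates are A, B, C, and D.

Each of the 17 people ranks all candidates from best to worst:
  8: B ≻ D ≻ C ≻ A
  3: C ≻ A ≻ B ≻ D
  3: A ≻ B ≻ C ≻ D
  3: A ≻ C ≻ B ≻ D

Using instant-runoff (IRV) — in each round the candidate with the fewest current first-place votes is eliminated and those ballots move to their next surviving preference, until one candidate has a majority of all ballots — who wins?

A

Round 1: A 6, B 8, C 3, D 0. D eliminated.
Round 2: A 6, B 8, C 3. C eliminated.
Round 3: A 9, B 8. A has a majority (≥9).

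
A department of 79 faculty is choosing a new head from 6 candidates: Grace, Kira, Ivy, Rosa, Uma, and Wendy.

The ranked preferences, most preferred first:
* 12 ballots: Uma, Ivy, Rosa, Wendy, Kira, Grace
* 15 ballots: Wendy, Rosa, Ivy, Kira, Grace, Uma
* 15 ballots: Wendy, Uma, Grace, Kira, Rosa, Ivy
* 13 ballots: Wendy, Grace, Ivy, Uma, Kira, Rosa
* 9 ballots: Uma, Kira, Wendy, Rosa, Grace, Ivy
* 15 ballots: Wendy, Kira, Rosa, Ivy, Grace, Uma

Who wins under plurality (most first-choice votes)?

First-place votes: Grace 0, Kira 0, Ivy 0, Rosa 0, Uma 21, Wendy 58.

Wendy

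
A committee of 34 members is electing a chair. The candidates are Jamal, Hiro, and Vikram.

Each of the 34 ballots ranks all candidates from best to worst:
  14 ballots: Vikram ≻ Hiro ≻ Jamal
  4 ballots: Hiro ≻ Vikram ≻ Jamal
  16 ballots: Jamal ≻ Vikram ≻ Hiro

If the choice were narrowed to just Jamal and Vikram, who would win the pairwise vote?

Vikram

Jamal is ranked above Vikram on 16 ballots; Vikram above Jamal on 18.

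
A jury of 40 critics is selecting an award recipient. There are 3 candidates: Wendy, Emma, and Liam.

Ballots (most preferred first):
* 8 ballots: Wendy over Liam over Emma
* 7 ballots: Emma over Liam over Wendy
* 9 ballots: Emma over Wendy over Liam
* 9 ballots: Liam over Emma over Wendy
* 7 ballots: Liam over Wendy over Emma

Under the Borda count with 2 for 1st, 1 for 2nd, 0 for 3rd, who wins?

Wendy: 8×2 + 7×0 + 9×1 + 9×0 + 7×1 = 32
Emma: 8×0 + 7×2 + 9×2 + 9×1 + 7×0 = 41
Liam: 8×1 + 7×1 + 9×0 + 9×2 + 7×2 = 47

Liam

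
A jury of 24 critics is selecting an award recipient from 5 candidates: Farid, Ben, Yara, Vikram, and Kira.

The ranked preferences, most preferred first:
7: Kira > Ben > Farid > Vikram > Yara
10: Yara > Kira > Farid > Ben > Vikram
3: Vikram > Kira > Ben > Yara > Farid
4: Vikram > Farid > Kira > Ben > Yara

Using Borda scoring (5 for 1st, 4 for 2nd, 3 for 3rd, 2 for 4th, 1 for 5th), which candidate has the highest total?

Kira

Farid: 7×3 + 10×3 + 3×1 + 4×4 = 70
Ben: 7×4 + 10×2 + 3×3 + 4×2 = 65
Yara: 7×1 + 10×5 + 3×2 + 4×1 = 67
Vikram: 7×2 + 10×1 + 3×5 + 4×5 = 59
Kira: 7×5 + 10×4 + 3×4 + 4×3 = 99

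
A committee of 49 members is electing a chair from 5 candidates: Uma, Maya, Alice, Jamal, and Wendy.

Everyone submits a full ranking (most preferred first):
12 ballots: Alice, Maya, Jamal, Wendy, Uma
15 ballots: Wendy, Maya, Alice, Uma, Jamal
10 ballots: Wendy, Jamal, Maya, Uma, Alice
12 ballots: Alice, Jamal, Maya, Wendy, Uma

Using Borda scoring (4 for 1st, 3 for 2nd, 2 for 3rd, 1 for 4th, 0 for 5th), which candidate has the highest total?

Alice

Uma: 12×0 + 15×1 + 10×1 + 12×0 = 25
Maya: 12×3 + 15×3 + 10×2 + 12×2 = 125
Alice: 12×4 + 15×2 + 10×0 + 12×4 = 126
Jamal: 12×2 + 15×0 + 10×3 + 12×3 = 90
Wendy: 12×1 + 15×4 + 10×4 + 12×1 = 124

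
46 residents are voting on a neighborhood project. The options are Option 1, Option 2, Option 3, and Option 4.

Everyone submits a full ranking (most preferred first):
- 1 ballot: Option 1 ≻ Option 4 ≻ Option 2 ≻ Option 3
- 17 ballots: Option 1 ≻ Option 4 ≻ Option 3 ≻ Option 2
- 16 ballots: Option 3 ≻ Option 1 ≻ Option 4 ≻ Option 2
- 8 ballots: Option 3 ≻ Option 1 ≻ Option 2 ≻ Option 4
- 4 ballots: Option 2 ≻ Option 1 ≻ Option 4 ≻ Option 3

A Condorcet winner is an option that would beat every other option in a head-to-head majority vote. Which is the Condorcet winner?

Option 3

Option 3 vs Option 1: 24–22
Option 3 vs Option 2: 41–5
Option 3 vs Option 4: 24–22
Option 3 beats every other option.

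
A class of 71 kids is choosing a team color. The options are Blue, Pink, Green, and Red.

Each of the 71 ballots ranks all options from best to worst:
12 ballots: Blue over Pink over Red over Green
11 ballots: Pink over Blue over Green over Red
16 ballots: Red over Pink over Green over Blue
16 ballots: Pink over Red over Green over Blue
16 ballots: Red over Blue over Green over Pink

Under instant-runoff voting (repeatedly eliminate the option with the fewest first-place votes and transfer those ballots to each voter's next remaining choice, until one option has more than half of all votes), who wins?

Round 1: Blue 12, Pink 27, Green 0, Red 32. Green eliminated.
Round 2: Blue 12, Pink 27, Red 32. Blue eliminated.
Round 3: Pink 39, Red 32. Pink has a majority (≥36).

Pink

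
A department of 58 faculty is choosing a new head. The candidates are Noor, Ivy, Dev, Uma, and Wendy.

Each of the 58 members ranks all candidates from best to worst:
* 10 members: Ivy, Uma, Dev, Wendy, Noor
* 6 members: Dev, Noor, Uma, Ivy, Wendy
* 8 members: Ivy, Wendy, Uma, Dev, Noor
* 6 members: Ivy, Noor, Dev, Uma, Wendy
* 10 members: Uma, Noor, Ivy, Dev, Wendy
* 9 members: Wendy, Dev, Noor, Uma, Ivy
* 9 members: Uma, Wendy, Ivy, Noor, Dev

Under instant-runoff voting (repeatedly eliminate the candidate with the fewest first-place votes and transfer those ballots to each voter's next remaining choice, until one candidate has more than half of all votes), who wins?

Round 1: Noor 0, Ivy 24, Dev 6, Uma 19, Wendy 9. Noor eliminated.
Round 2: Ivy 24, Dev 6, Uma 19, Wendy 9. Dev eliminated.
Round 3: Ivy 24, Uma 25, Wendy 9. Wendy eliminated.
Round 4: Ivy 24, Uma 34. Uma has a majority (≥30).

Uma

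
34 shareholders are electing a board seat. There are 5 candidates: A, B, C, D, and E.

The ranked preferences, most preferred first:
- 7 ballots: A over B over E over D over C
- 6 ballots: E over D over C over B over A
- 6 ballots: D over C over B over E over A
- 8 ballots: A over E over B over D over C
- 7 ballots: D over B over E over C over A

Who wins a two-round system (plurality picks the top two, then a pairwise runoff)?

D

Round 1 first-place votes: A 15, B 0, C 0, D 13, E 6. A and D advance.
Runoff: A is ranked above D on 15 ballots, D above A on 19.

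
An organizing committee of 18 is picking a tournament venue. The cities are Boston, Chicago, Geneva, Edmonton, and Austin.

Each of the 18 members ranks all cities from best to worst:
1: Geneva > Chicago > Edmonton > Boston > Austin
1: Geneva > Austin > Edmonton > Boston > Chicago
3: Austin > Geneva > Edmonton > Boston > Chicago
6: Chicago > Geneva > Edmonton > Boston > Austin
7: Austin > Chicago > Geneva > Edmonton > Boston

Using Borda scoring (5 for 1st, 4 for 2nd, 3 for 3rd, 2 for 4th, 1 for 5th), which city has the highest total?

Geneva

Boston: 1×2 + 1×2 + 3×2 + 6×2 + 7×1 = 29
Chicago: 1×4 + 1×1 + 3×1 + 6×5 + 7×4 = 66
Geneva: 1×5 + 1×5 + 3×4 + 6×4 + 7×3 = 67
Edmonton: 1×3 + 1×3 + 3×3 + 6×3 + 7×2 = 47
Austin: 1×1 + 1×4 + 3×5 + 6×1 + 7×5 = 61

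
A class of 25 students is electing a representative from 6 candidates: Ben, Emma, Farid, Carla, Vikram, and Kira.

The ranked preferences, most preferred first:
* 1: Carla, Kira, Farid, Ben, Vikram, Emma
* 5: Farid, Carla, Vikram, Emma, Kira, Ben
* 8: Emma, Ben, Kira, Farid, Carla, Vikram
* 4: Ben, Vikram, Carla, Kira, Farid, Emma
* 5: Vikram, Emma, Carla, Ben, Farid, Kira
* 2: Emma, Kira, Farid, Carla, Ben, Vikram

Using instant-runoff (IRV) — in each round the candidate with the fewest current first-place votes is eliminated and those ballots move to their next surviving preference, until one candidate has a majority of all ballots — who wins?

Vikram

Round 1: Ben 4, Emma 10, Farid 5, Carla 1, Vikram 5, Kira 0. Kira eliminated.
Round 2: Ben 4, Emma 10, Farid 5, Carla 1, Vikram 5. Carla eliminated.
Round 3: Ben 4, Emma 10, Farid 6, Vikram 5. Ben eliminated.
Round 4: Emma 10, Farid 6, Vikram 9. Farid eliminated.
Round 5: Emma 10, Vikram 15. Vikram has a majority (≥13).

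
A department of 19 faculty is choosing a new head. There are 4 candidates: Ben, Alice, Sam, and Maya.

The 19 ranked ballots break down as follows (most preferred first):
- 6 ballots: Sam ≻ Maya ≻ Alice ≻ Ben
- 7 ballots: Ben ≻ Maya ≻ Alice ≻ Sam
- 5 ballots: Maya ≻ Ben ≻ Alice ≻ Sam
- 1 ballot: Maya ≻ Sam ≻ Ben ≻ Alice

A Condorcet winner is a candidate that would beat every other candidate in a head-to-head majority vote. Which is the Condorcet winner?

Maya vs Ben: 12–7
Maya vs Alice: 19–0
Maya vs Sam: 13–6
Maya beats every other candidate.

Maya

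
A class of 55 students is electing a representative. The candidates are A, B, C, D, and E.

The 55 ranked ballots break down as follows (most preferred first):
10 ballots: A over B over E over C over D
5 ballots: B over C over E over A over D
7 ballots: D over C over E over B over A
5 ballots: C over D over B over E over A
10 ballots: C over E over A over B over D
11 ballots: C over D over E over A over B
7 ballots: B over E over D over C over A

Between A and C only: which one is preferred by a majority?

C

A is ranked above C on 10 ballots; C above A on 45.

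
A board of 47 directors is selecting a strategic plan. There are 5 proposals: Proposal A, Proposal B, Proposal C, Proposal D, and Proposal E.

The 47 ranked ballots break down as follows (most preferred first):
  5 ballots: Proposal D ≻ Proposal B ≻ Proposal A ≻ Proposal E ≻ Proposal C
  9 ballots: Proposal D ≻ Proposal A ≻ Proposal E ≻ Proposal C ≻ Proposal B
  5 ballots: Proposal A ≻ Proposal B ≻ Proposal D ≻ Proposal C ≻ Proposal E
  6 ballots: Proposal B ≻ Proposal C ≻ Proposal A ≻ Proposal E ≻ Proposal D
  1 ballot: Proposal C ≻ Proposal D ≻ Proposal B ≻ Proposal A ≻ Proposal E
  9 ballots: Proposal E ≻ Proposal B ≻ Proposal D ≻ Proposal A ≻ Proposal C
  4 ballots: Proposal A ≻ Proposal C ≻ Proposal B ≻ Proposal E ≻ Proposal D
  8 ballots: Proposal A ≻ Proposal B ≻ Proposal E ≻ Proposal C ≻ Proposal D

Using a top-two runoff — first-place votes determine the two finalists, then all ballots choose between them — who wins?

Proposal D

Round 1 first-place votes: Proposal A 17, Proposal B 6, Proposal C 1, Proposal D 14, Proposal E 9. Proposal A and Proposal D advance.
Runoff: Proposal A is ranked above Proposal D on 23 ballots, Proposal D above Proposal A on 24.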